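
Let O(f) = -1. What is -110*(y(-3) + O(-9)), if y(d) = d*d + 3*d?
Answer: 110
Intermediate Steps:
y(d) = d² + 3*d
-110*(y(-3) + O(-9)) = -110*(-3*(3 - 3) - 1) = -110*(-3*0 - 1) = -110*(0 - 1) = -110*(-1) = 110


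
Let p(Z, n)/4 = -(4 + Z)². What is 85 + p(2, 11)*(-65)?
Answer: 9445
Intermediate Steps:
p(Z, n) = -4*(4 + Z)² (p(Z, n) = 4*(-(4 + Z)²) = -4*(4 + Z)²)
85 + p(2, 11)*(-65) = 85 - 4*(4 + 2)²*(-65) = 85 - 4*6²*(-65) = 85 - 4*36*(-65) = 85 - 144*(-65) = 85 + 9360 = 9445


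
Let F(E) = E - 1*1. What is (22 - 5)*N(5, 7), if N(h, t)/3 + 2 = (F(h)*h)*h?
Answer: 4998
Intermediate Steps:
F(E) = -1 + E (F(E) = E - 1 = -1 + E)
N(h, t) = -6 + 3*h²*(-1 + h) (N(h, t) = -6 + 3*(((-1 + h)*h)*h) = -6 + 3*((h*(-1 + h))*h) = -6 + 3*(h²*(-1 + h)) = -6 + 3*h²*(-1 + h))
(22 - 5)*N(5, 7) = (22 - 5)*(-6 + 3*5²*(-1 + 5)) = 17*(-6 + 3*25*4) = 17*(-6 + 300) = 17*294 = 4998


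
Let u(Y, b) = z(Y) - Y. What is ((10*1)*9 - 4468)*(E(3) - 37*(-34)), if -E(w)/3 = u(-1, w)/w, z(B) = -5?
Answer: -5525036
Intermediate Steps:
u(Y, b) = -5 - Y
E(w) = 12/w (E(w) = -3*(-5 - 1*(-1))/w = -3*(-5 + 1)/w = -(-12)/w = 12/w)
((10*1)*9 - 4468)*(E(3) - 37*(-34)) = ((10*1)*9 - 4468)*(12/3 - 37*(-34)) = (10*9 - 4468)*(12*(1/3) + 1258) = (90 - 4468)*(4 + 1258) = -4378*1262 = -5525036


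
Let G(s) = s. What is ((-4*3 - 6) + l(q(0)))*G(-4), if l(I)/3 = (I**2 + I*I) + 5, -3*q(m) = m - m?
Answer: 12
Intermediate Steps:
q(m) = 0 (q(m) = -(m - m)/3 = -1/3*0 = 0)
l(I) = 15 + 6*I**2 (l(I) = 3*((I**2 + I*I) + 5) = 3*((I**2 + I**2) + 5) = 3*(2*I**2 + 5) = 3*(5 + 2*I**2) = 15 + 6*I**2)
((-4*3 - 6) + l(q(0)))*G(-4) = ((-4*3 - 6) + (15 + 6*0**2))*(-4) = ((-12 - 6) + (15 + 6*0))*(-4) = (-18 + (15 + 0))*(-4) = (-18 + 15)*(-4) = -3*(-4) = 12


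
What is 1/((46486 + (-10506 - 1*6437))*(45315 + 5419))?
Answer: 1/1498834562 ≈ 6.6719e-10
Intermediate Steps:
1/((46486 + (-10506 - 1*6437))*(45315 + 5419)) = 1/((46486 + (-10506 - 6437))*50734) = 1/((46486 - 16943)*50734) = 1/(29543*50734) = 1/1498834562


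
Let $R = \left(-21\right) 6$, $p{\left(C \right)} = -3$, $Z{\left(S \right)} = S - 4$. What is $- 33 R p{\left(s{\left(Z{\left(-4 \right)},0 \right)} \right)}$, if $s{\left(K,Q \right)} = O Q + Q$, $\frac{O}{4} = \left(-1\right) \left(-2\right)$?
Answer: $-12474$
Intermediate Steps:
$O = 8$ ($O = 4 \left(\left(-1\right) \left(-2\right)\right) = 4 \cdot 2 = 8$)
$Z{\left(S \right)} = -4 + S$ ($Z{\left(S \right)} = S - 4 = -4 + S$)
$s{\left(K,Q \right)} = 9 Q$ ($s{\left(K,Q \right)} = 8 Q + Q = 9 Q$)
$R = -126$
$- 33 R p{\left(s{\left(Z{\left(-4 \right)},0 \right)} \right)} = \left(-33\right) \left(-126\right) \left(-3\right) = 4158 \left(-3\right) = -12474$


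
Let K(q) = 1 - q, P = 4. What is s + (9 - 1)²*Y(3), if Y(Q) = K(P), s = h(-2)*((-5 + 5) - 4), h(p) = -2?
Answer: -184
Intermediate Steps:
s = 8 (s = -2*((-5 + 5) - 4) = -2*(0 - 4) = -2*(-4) = 8)
Y(Q) = -3 (Y(Q) = 1 - 1*4 = 1 - 4 = -3)
s + (9 - 1)²*Y(3) = 8 + (9 - 1)²*(-3) = 8 + 8²*(-3) = 8 + 64*(-3) = 8 - 192 = -184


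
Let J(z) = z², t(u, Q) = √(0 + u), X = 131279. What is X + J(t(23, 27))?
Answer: 131302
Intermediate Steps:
t(u, Q) = √u
X + J(t(23, 27)) = 131279 + (√23)² = 131279 + 23 = 131302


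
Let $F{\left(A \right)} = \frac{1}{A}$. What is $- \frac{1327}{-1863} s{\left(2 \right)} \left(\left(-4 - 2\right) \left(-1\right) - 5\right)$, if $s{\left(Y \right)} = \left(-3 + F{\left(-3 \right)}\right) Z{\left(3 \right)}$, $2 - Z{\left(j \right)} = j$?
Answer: $\frac{13270}{5589} \approx 2.3743$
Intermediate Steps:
$Z{\left(j \right)} = 2 - j$
$s{\left(Y \right)} = \frac{10}{3}$ ($s{\left(Y \right)} = \left(-3 + \frac{1}{-3}\right) \left(2 - 3\right) = \left(-3 - \frac{1}{3}\right) \left(2 - 3\right) = \left(- \frac{10}{3}\right) \left(-1\right) = \frac{10}{3}$)
$- \frac{1327}{-1863} s{\left(2 \right)} \left(\left(-4 - 2\right) \left(-1\right) - 5\right) = - \frac{1327}{-1863} \frac{10 \left(\left(-4 - 2\right) \left(-1\right) - 5\right)}{3} = \left(-1327\right) \left(- \frac{1}{1863}\right) \frac{10 \left(\left(-6\right) \left(-1\right) - 5\right)}{3} = \frac{1327 \frac{10 \left(6 - 5\right)}{3}}{1863} = \frac{1327 \cdot \frac{10}{3} \cdot 1}{1863} = \frac{1327}{1863} \cdot \frac{10}{3} = \frac{13270}{5589}$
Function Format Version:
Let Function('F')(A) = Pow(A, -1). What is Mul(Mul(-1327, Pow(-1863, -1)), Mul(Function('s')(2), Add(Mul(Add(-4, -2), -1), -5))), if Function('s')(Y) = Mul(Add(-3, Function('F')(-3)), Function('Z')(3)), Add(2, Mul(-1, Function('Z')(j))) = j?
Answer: Rational(13270, 5589) ≈ 2.3743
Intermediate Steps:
Function('Z')(j) = Add(2, Mul(-1, j))
Function('s')(Y) = Rational(10, 3) (Function('s')(Y) = Mul(Add(-3, Pow(-3, -1)), Add(2, Mul(-1, 3))) = Mul(Add(-3, Rational(-1, 3)), Add(2, -3)) = Mul(Rational(-10, 3), -1) = Rational(10, 3))
Mul(Mul(-1327, Pow(-1863, -1)), Mul(Function('s')(2), Add(Mul(Add(-4, -2), -1), -5))) = Mul(Mul(-1327, Pow(-1863, -1)), Mul(Rational(10, 3), Add(Mul(Add(-4, -2), -1), -5))) = Mul(Mul(-1327, Rational(-1, 1863)), Mul(Rational(10, 3), Add(Mul(-6, -1), -5))) = Mul(Rational(1327, 1863), Mul(Rational(10, 3), Add(6, -5))) = Mul(Rational(1327, 1863), Mul(Rational(10, 3), 1)) = Mul(Rational(1327, 1863), Rational(10, 3)) = Rational(13270, 5589)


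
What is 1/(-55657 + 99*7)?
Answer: -1/54964 ≈ -1.8194e-5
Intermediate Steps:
1/(-55657 + 99*7) = 1/(-55657 + 693) = 1/(-54964) = -1/54964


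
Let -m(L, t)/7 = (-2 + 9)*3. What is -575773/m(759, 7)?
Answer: 575773/147 ≈ 3916.8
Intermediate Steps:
m(L, t) = -147 (m(L, t) = -7*(-2 + 9)*3 = -49*3 = -7*21 = -147)
-575773/m(759, 7) = -575773/(-147) = -575773*(-1/147) = 575773/147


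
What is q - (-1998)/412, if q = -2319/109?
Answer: -368823/22454 ≈ -16.426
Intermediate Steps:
q = -2319/109 (q = -2319*1/109 = -2319/109 ≈ -21.275)
q - (-1998)/412 = -2319/109 - (-1998)/412 = -2319/109 - 1*(-999/206) = -2319/109 + 999/206 = -368823/22454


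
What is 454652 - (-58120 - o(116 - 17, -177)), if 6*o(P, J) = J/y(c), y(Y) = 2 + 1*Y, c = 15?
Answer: 17434189/34 ≈ 5.1277e+5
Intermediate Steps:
y(Y) = 2 + Y
o(P, J) = J/102 (o(P, J) = (J/(2 + 15))/6 = (J/17)/6 = J/102)
454652 - (-58120 - o(116 - 17, -177)) = 454652 - (-58120 - (-177)/102) = 454652 - (-58120 - 1*(-59/34)) = 454652 - (-58120 + 59/34) = 454652 - 1*(-1976021/34) = 454652 + 1976021/34 = 17434189/34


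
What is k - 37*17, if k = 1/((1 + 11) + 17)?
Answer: -18240/29 ≈ -628.97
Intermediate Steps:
k = 1/29 (k = 1/(12 + 17) = 1/29 ≈ 0.034483)
k - 37*17 = 1/29 - 37*17 = 1/29 - 629 = -18240/29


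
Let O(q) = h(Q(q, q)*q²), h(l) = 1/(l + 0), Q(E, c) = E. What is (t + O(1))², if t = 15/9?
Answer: 64/9 ≈ 7.1111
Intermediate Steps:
t = 5/3 (t = 15*(⅑) = 5/3 ≈ 1.6667)
h(l) = 1/l
O(q) = q⁻³ (O(q) = 1/(q*q²) = 1/(q³) = q⁻³)
(t + O(1))² = (5/3 + 1⁻³)² = (5/3 + 1)² = (8/3)² = 64/9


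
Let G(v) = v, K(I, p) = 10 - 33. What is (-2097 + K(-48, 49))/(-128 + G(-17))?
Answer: 424/29 ≈ 14.621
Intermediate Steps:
K(I, p) = -23
(-2097 + K(-48, 49))/(-128 + G(-17)) = (-2097 - 23)/(-128 - 17) = -2120/(-145) = -2120*(-1/145) = 424/29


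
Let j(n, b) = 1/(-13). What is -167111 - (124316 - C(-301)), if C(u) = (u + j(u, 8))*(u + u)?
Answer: -1432323/13 ≈ -1.1018e+5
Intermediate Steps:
j(n, b) = -1/13
C(u) = 2*u*(-1/13 + u) (C(u) = (u - 1/13)*(u + u) = (-1/13 + u)*(2*u) = 2*u*(-1/13 + u))
-167111 - (124316 - C(-301)) = -167111 - (124316 - 2*(-301)*(-1 + 13*(-301))/13) = -167111 - (124316 - 2*(-301)*(-1 - 3913)/13) = -167111 - (124316 - 2*(-301)*(-3914)/13) = -167111 - (124316 - 1*2356228/13) = -167111 - (124316 - 2356228/13) = -167111 - 1*(-740120/13) = -167111 + 740120/13 = -1432323/13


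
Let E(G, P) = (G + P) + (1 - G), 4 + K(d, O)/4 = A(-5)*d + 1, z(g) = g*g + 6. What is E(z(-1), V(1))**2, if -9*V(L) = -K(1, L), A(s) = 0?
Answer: 1/9 ≈ 0.11111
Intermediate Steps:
z(g) = 6 + g**2 (z(g) = g**2 + 6 = 6 + g**2)
K(d, O) = -12 (K(d, O) = -16 + 4*(0*d + 1) = -16 + 4*(0 + 1) = -16 + 4*1 = -16 + 4 = -12)
V(L) = -4/3 (V(L) = -(-1)*(-12)/9 = -1/9*12 = -4/3)
E(G, P) = 1 + P
E(z(-1), V(1))**2 = (1 - 4/3)**2 = (-1/3)**2 = 1/9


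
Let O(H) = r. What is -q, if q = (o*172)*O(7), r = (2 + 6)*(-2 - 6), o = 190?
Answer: 2091520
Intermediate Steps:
r = -64 (r = 8*(-8) = -64)
O(H) = -64
q = -2091520 (q = (190*172)*(-64) = 32680*(-64) = -2091520)
-q = -1*(-2091520) = 2091520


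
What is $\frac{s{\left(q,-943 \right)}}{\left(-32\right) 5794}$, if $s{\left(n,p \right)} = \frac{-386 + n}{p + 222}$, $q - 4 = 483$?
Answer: $\frac{101}{133679168} \approx 7.5554 \cdot 10^{-7}$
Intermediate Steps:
$q = 487$ ($q = 4 + 483 = 487$)
$s{\left(n,p \right)} = \frac{-386 + n}{222 + p}$
$\frac{s{\left(q,-943 \right)}}{\left(-32\right) 5794} = \frac{\frac{1}{222 - 943} \left(-386 + 487\right)}{\left(-32\right) 5794} = \frac{\frac{1}{-721} \cdot 101}{-185408} = \left(- \frac{1}{721}\right) 101 \left(- \frac{1}{185408}\right) = \left(- \frac{101}{721}\right) \left(- \frac{1}{185408}\right) = \frac{101}{133679168}$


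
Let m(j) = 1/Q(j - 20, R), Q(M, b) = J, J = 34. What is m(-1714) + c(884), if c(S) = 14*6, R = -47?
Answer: 2857/34 ≈ 84.029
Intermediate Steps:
Q(M, b) = 34
c(S) = 84
m(j) = 1/34
m(-1714) + c(884) = 1/34 + 84 = 2857/34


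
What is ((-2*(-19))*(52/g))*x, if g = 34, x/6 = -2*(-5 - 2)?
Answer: 82992/17 ≈ 4881.9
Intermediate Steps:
x = 84 (x = 6*(-2*(-5 - 2)) = 6*(-2*(-7)) = 6*14 = 84)
((-2*(-19))*(52/g))*x = ((-2*(-19))*(52/34))*84 = (38*(52*(1/34)))*84 = (38*(26/17))*84 = (988/17)*84 = 82992/17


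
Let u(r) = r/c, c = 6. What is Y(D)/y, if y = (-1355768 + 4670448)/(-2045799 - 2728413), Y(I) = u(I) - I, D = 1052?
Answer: 104634813/82867 ≈ 1262.7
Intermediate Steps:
u(r) = r/6
Y(I) = -5*I/6 (Y(I) = I/6 - I = -5*I/6)
y = -828670/1193553 (y = 3314680/(-4774212) = 3314680*(-1/4774212) = -828670/1193553 ≈ -0.69429)
Y(D)/y = (-⅚*1052)/(-828670/1193553) = -2630/3*(-1193553/828670) = 104634813/82867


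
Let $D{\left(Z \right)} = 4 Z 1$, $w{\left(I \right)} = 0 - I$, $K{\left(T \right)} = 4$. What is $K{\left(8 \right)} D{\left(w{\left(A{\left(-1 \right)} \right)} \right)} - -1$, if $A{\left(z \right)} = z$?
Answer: $17$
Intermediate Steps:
$w{\left(I \right)} = - I$
$D{\left(Z \right)} = 4 Z$
$K{\left(8 \right)} D{\left(w{\left(A{\left(-1 \right)} \right)} \right)} - -1 = 4 \cdot 4 \left(\left(-1\right) \left(-1\right)\right) - -1 = 4 \cdot 4 \cdot 1 + 1 = 4 \cdot 4 + 1 = 16 + 1 = 17$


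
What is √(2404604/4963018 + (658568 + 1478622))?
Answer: 2*√3290144330959894027/2481509 ≈ 1461.9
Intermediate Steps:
√(2404604/4963018 + (658568 + 1478622)) = √(2404604*(1/4963018) + 2137190) = √(1202302/2481509 + 2137190) = √(5303457422012/2481509) = 2*√3290144330959894027/2481509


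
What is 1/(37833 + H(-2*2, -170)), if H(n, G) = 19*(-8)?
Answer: 1/37681 ≈ 2.6539e-5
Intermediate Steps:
H(n, G) = -152
1/(37833 + H(-2*2, -170)) = 1/(37833 - 152) = 1/37681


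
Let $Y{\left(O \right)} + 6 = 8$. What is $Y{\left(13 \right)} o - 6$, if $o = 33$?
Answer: $60$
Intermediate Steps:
$Y{\left(O \right)} = 2$ ($Y{\left(O \right)} = -6 + 8 = 2$)
$Y{\left(13 \right)} o - 6 = 2 \cdot 33 - 6 = 66 - 6 = 60$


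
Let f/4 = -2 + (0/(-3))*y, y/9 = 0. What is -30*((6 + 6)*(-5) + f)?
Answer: 2040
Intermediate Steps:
y = 0 (y = 9*0 = 0)
f = -8 (f = 4*(-2 + (0/(-3))*0) = 4*(-2 + (0*(-⅓))*0) = 4*(-2 + 0*0) = 4*(-2 + 0) = 4*(-2) = -8)
-30*((6 + 6)*(-5) + f) = -30*((6 + 6)*(-5) - 8) = -30*(12*(-5) - 8) = -30*(-60 - 8) = -30*(-68) = 2040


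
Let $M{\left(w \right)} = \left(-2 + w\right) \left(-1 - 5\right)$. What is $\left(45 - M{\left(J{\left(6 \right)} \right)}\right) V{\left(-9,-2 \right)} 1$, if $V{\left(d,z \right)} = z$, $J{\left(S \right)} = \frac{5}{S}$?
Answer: $-76$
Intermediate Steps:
$M{\left(w \right)} = 12 - 6 w$ ($M{\left(w \right)} = \left(-2 + w\right) \left(-6\right) = 12 - 6 w$)
$\left(45 - M{\left(J{\left(6 \right)} \right)}\right) V{\left(-9,-2 \right)} 1 = \left(45 - \left(12 - 6 \cdot \frac{5}{6}\right)\right) \left(-2\right) 1 = \left(45 - \left(12 - 6 \cdot 5 \cdot \frac{1}{6}\right)\right) \left(-2\right) 1 = \left(45 - \left(12 - 5\right)\right) \left(-2\right) 1 = \left(45 - 7\right) \left(-2\right) 1 = 38 \left(-2\right) 1 = \left(-76\right) 1 = -76$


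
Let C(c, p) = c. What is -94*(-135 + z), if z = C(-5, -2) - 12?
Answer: 14288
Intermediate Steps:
z = -17 (z = -5 - 12 = -17)
-94*(-135 + z) = -94*(-135 - 17) = -94*(-152) = 14288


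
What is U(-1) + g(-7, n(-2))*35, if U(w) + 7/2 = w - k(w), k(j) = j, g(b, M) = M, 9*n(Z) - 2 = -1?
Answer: 7/18 ≈ 0.38889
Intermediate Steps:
n(Z) = 1/9 (n(Z) = 2/9 + (1/9)*(-1) = 2/9 - 1/9 = 1/9)
U(w) = -7/2 (U(w) = -7/2 + (w - w) = -7/2 + 0 = -7/2)
U(-1) + g(-7, n(-2))*35 = -7/2 + (1/9)*35 = -7/2 + 35/9 = 7/18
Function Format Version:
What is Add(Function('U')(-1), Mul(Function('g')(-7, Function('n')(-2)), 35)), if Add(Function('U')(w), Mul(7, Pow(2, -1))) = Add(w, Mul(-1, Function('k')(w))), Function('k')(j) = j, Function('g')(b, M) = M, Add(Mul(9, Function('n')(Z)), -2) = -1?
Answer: Rational(7, 18) ≈ 0.38889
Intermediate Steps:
Function('n')(Z) = Rational(1, 9) (Function('n')(Z) = Add(Rational(2, 9), Mul(Rational(1, 9), -1)) = Add(Rational(2, 9), Rational(-1, 9)) = Rational(1, 9))
Function('U')(w) = Rational(-7, 2) (Function('U')(w) = Add(Rational(-7, 2), Add(w, Mul(-1, w))) = Add(Rational(-7, 2), 0) = Rational(-7, 2))
Add(Function('U')(-1), Mul(Function('g')(-7, Function('n')(-2)), 35)) = Add(Rational(-7, 2), Mul(Rational(1, 9), 35)) = Add(Rational(-7, 2), Rational(35, 9)) = Rational(7, 18)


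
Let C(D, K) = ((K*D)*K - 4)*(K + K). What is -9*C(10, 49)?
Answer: -21173292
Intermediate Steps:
C(D, K) = 2*K*(-4 + D*K²) (C(D, K) = ((D*K)*K - 4)*(2*K) = (D*K² - 4)*(2*K) = (-4 + D*K²)*(2*K) = 2*K*(-4 + D*K²))
-9*C(10, 49) = -18*49*(-4 + 10*49²) = -18*49*(-4 + 10*2401) = -18*49*(-4 + 24010) = -18*49*24006 = -9*2352588 = -21173292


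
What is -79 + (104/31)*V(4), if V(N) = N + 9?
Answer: -1097/31 ≈ -35.387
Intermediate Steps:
V(N) = 9 + N
-79 + (104/31)*V(4) = -79 + (104/31)*(9 + 4) = -79 + (104*(1/31))*13 = -79 + (104/31)*13 = -79 + 1352/31 = -1097/31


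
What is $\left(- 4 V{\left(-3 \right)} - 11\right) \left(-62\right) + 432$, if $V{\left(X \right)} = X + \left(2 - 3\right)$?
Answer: $122$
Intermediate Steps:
$V{\left(X \right)} = -1 + X$ ($V{\left(X \right)} = X - 1 = -1 + X$)
$\left(- 4 V{\left(-3 \right)} - 11\right) \left(-62\right) + 432 = \left(- 4 \left(-1 - 3\right) - 11\right) \left(-62\right) + 432 = \left(\left(-4\right) \left(-4\right) - 11\right) \left(-62\right) + 432 = \left(16 - 11\right) \left(-62\right) + 432 = 5 \left(-62\right) + 432 = -310 + 432 = 122$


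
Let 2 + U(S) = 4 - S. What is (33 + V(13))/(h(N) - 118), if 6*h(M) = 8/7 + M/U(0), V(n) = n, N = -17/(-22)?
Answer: -28336/72531 ≈ -0.39067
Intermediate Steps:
N = 17/22 (N = -17*(-1/22) = 17/22 ≈ 0.77273)
U(S) = 2 - S (U(S) = -2 + (4 - S) = 2 - S)
h(M) = 4/21 + M/12 (h(M) = (8/7 + M/(2 - 1*0))/6 = (8*(1/7) + M/(2 + 0))/6 = (8/7 + M/2)/6 = 4/21 + M/12)
(33 + V(13))/(h(N) - 118) = (33 + 13)/((4/21 + (1/12)*(17/22)) - 118) = 46/((4/21 + 17/264) - 118) = 46/(157/616 - 118) = 46/(-72531/616) = 46*(-616/72531) = -28336/72531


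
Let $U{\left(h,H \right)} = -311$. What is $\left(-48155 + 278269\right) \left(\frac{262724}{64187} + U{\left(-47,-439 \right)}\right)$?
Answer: $- \frac{4533115325362}{64187} \approx -7.0624 \cdot 10^{7}$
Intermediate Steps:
$\left(-48155 + 278269\right) \left(\frac{262724}{64187} + U{\left(-47,-439 \right)}\right) = \left(-48155 + 278269\right) \left(\frac{262724}{64187} - 311\right) = 230114 \left(262724 \cdot \frac{1}{64187} - 311\right) = 230114 \left(\frac{262724}{64187} - 311\right) = 230114 \left(- \frac{19699433}{64187}\right) = - \frac{4533115325362}{64187}$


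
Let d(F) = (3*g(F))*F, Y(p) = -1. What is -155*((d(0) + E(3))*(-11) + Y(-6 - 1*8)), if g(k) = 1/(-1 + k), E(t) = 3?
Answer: 5270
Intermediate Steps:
d(F) = 3*F/(-1 + F) (d(F) = (3/(-1 + F))*F = 3*F/(-1 + F))
-155*((d(0) + E(3))*(-11) + Y(-6 - 1*8)) = -155*((3*0/(-1 + 0) + 3)*(-11) - 1) = -155*((3*0/(-1) + 3)*(-11) - 1) = -155*((3*0*(-1) + 3)*(-11) - 1) = -155*((0 + 3)*(-11) - 1) = -155*(3*(-11) - 1) = -155*(-33 - 1) = -155*(-34) = 5270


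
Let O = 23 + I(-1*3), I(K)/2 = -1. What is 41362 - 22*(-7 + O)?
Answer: 41054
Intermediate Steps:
I(K) = -2 (I(K) = 2*(-1) = -2)
O = 21 (O = 23 - 2 = 21)
41362 - 22*(-7 + O) = 41362 - 22*(-7 + 21) = 41362 - 22*14 = 41362 - 308 = 41054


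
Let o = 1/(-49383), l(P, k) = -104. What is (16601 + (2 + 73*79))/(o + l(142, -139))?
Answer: -1104697710/5135833 ≈ -215.10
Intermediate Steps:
o = -1/49383 ≈ -2.0250e-5
(16601 + (2 + 73*79))/(o + l(142, -139)) = (16601 + (2 + 73*79))/(-1/49383 - 104) = (16601 + (2 + 5767))/(-5135833/49383) = (16601 + 5769)*(-49383/5135833) = 22370*(-49383/5135833) = -1104697710/5135833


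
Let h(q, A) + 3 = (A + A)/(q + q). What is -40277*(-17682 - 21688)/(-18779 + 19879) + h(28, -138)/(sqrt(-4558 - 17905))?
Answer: 158570549/110 + 111*I*sqrt(22463)/314482 ≈ 1.4416e+6 + 0.052901*I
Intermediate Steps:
h(q, A) = -3 + A/q (h(q, A) = -3 + (A + A)/(q + q) = -3 + (2*A)/((2*q)) = -3 + (2*A)*(1/(2*q)) = -3 + A/q)
-40277*(-17682 - 21688)/(-18779 + 19879) + h(28, -138)/(sqrt(-4558 - 17905)) = -40277*(-17682 - 21688)/(-18779 + 19879) + (-3 - 138/28)/(sqrt(-4558 - 17905)) = -40277/(1100/(-39370)) + (-3 - 138*1/28)/(sqrt(-22463)) = -40277/(1100*(-1/39370)) + (-3 - 69/14)/((I*sqrt(22463))) = -40277/(-110/3937) - (-111)*I*sqrt(22463)/314482 = -40277*(-3937/110) + 111*I*sqrt(22463)/314482 = 158570549/110 + 111*I*sqrt(22463)/314482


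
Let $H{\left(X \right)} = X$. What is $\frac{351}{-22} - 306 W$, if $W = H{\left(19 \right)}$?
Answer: $- \frac{128259}{22} \approx -5830.0$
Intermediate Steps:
$W = 19$
$\frac{351}{-22} - 306 W = \frac{351}{-22} - 5814 = 351 \left(- \frac{1}{22}\right) - 5814 = - \frac{351}{22} - 5814 = - \frac{128259}{22}$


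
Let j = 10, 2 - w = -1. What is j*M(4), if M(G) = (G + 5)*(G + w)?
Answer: 630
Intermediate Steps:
w = 3 (w = 2 - 1*(-1) = 2 + 1 = 3)
M(G) = (3 + G)*(5 + G) (M(G) = (G + 5)*(G + 3) = (5 + G)*(3 + G) = (3 + G)*(5 + G))
j*M(4) = 10*(15 + 4**2 + 8*4) = 10*(15 + 16 + 32) = 10*63 = 630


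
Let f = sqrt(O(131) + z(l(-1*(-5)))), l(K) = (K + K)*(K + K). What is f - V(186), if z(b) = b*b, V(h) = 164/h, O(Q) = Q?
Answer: -82/93 + sqrt(10131) ≈ 99.771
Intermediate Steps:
l(K) = 4*K**2 (l(K) = (2*K)*(2*K) = 4*K**2)
z(b) = b**2
f = sqrt(10131) (f = sqrt(131 + (4*(-1*(-5))**2)**2) = sqrt(131 + (4*5**2)**2) = sqrt(131 + (4*25)**2) = sqrt(131 + 100**2) = sqrt(131 + 10000) = sqrt(10131) ≈ 100.65)
f - V(186) = sqrt(10131) - 164/186 = sqrt(10131) - 1*82/93 = sqrt(10131) - 82/93 = -82/93 + sqrt(10131)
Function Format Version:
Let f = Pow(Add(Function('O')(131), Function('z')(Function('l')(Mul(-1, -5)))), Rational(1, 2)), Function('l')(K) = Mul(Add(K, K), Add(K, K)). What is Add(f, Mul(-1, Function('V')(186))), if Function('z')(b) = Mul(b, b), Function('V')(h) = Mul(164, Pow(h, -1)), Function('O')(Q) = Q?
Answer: Add(Rational(-82, 93), Pow(10131, Rational(1, 2))) ≈ 99.771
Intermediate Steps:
Function('l')(K) = Mul(4, Pow(K, 2)) (Function('l')(K) = Mul(Mul(2, K), Mul(2, K)) = Mul(4, Pow(K, 2)))
Function('z')(b) = Pow(b, 2)
f = Pow(10131, Rational(1, 2)) (f = Pow(Add(131, Pow(Mul(4, Pow(Mul(-1, -5), 2)), 2)), Rational(1, 2)) = Pow(Add(131, Pow(Mul(4, Pow(5, 2)), 2)), Rational(1, 2)) = Pow(Add(131, Pow(Mul(4, 25), 2)), Rational(1, 2)) = Pow(Add(131, Pow(100, 2)), Rational(1, 2)) = Pow(Add(131, 10000), Rational(1, 2)) = Pow(10131, Rational(1, 2)) ≈ 100.65)
Add(f, Mul(-1, Function('V')(186))) = Add(Pow(10131, Rational(1, 2)), Mul(-1, Mul(164, Pow(186, -1)))) = Add(Pow(10131, Rational(1, 2)), Mul(-1, Mul(164, Rational(1, 186)))) = Add(Pow(10131, Rational(1, 2)), Mul(-1, Rational(82, 93))) = Add(Pow(10131, Rational(1, 2)), Rational(-82, 93)) = Add(Rational(-82, 93), Pow(10131, Rational(1, 2)))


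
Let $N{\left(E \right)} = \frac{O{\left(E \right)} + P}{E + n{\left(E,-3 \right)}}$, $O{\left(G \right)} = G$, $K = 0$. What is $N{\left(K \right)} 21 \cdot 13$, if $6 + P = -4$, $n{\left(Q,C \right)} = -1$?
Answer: $2730$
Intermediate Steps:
$P = -10$ ($P = -6 - 4 = -10$)
$N{\left(E \right)} = \frac{-10 + E}{-1 + E}$ ($N{\left(E \right)} = \frac{E - 10}{E - 1} = \frac{-10 + E}{-1 + E}$)
$N{\left(K \right)} 21 \cdot 13 = \frac{-10 + 0}{-1 + 0} \cdot 21 \cdot 13 = \frac{1}{-1} \left(-10\right) 21 \cdot 13 = \left(-1\right) \left(-10\right) 21 \cdot 13 = 10 \cdot 21 \cdot 13 = 210 \cdot 13 = 2730$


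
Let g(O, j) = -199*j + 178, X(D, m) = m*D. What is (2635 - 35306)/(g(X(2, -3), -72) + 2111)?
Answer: -32671/16617 ≈ -1.9661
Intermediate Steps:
X(D, m) = D*m
g(O, j) = 178 - 199*j
(2635 - 35306)/(g(X(2, -3), -72) + 2111) = (2635 - 35306)/((178 - 199*(-72)) + 2111) = -32671/((178 + 14328) + 2111) = -32671/(14506 + 2111) = -32671/16617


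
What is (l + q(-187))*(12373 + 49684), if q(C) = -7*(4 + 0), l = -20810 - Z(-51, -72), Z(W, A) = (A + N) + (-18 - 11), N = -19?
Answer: -1285696926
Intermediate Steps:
Z(W, A) = -48 + A (Z(W, A) = (A - 19) + (-18 - 11) = (-19 + A) - 29 = -48 + A)
l = -20690 (l = -20810 - (-48 - 72) = -20810 - 1*(-120) = -20810 + 120 = -20690)
q(C) = -28 (q(C) = -7*4 = -28)
(l + q(-187))*(12373 + 49684) = (-20690 - 28)*(12373 + 49684) = -20718*62057 = -1285696926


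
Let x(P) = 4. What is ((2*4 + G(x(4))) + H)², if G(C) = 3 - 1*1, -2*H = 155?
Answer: 18225/4 ≈ 4556.3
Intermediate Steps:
H = -155/2 (H = -½*155 = -155/2 ≈ -77.500)
G(C) = 2 (G(C) = 3 - 1 = 2)
((2*4 + G(x(4))) + H)² = ((2*4 + 2) - 155/2)² = ((8 + 2) - 155/2)² = (10 - 155/2)² = (-135/2)² = 18225/4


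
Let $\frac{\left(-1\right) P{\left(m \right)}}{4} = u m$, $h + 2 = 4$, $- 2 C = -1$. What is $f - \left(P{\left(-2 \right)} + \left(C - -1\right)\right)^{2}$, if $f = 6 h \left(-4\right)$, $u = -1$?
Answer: $- \frac{361}{4} \approx -90.25$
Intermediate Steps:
$C = \frac{1}{2}$ ($C = \left(- \frac{1}{2}\right) \left(-1\right) = \frac{1}{2} \approx 0.5$)
$h = 2$ ($h = -2 + 4 = 2$)
$P{\left(m \right)} = 4 m$ ($P{\left(m \right)} = - 4 \left(- m\right) = 4 m$)
$f = -48$ ($f = 6 \cdot 2 \left(-4\right) = 12 \left(-4\right) = -48$)
$f - \left(P{\left(-2 \right)} + \left(C - -1\right)\right)^{2} = -48 - \left(4 \left(-2\right) + \left(\frac{1}{2} - -1\right)\right)^{2} = -48 - \left(-8 + \left(\frac{1}{2} + 1\right)\right)^{2} = -48 - \left(-8 + \frac{3}{2}\right)^{2} = -48 - \left(- \frac{13}{2}\right)^{2} = -48 - \frac{169}{4} = - \frac{361}{4}$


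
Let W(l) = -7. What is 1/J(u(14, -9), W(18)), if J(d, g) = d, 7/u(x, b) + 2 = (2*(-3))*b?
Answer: 52/7 ≈ 7.4286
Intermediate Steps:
u(x, b) = 7/(-2 - 6*b) (u(x, b) = 7/(-2 + (2*(-3))*b) = 7/(-2 - 6*b))
1/J(u(14, -9), W(18)) = 1/(-7/(2 + 6*(-9))) = 1/(-7/(2 - 54)) = 1/(-7/(-52)) = 1/(-7*(-1/52)) = 1/(7/52) = 52/7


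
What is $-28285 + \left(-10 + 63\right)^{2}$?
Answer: $-25476$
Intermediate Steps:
$-28285 + \left(-10 + 63\right)^{2} = -28285 + 53^{2} = -28285 + 2809 = -25476$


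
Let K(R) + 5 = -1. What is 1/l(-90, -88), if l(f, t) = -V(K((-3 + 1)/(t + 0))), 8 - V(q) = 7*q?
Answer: -1/50 ≈ -0.020000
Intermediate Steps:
K(R) = -6 (K(R) = -5 - 1 = -6)
V(q) = 8 - 7*q
l(f, t) = -50 (l(f, t) = -(8 - 7*(-6)) = -(8 + 42) = -1*50 = -50)
1/l(-90, -88) = 1/(-50) = -1/50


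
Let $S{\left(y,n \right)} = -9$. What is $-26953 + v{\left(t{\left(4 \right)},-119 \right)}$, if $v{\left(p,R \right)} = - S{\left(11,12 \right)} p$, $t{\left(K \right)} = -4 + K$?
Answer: $-26953$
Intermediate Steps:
$v{\left(p,R \right)} = 9 p$ ($v{\left(p,R \right)} = - \left(-9\right) p = 9 p$)
$-26953 + v{\left(t{\left(4 \right)},-119 \right)} = -26953 + 9 \left(-4 + 4\right) = -26953 + 9 \cdot 0 = -26953 + 0 = -26953$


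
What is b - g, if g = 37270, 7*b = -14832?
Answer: -275722/7 ≈ -39389.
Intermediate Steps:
b = -14832/7 (b = (⅐)*(-14832) = -14832/7 ≈ -2118.9)
b - g = -14832/7 - 1*37270 = -14832/7 - 37270 = -275722/7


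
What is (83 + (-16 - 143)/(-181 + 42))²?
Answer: 136796416/19321 ≈ 7080.2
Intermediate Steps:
(83 + (-16 - 143)/(-181 + 42))² = (83 - 159/(-139))² = (83 - 159*(-1/139))² = (83 + 159/139)² = (11696/139)² = 136796416/19321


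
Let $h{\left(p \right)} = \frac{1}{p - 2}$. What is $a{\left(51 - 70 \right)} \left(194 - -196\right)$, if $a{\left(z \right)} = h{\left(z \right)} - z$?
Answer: $\frac{51740}{7} \approx 7391.4$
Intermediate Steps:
$h{\left(p \right)} = \frac{1}{-2 + p}$
$a{\left(z \right)} = \frac{1}{-2 + z} - z$
$a{\left(51 - 70 \right)} \left(194 - -196\right) = \frac{1 - \left(51 - 70\right) \left(-2 + \left(51 - 70\right)\right)}{-2 + \left(51 - 70\right)} \left(194 - -196\right) = \frac{1 - \left(51 - 70\right) \left(-2 + \left(51 - 70\right)\right)}{-2 + \left(51 - 70\right)} \left(194 + 196\right) = \frac{1 - - 19 \left(-2 - 19\right)}{-2 - 19} \cdot 390 = \frac{1 - \left(-19\right) \left(-21\right)}{-21} \cdot 390 = - \frac{1 - 399}{21} \cdot 390 = \left(- \frac{1}{21}\right) \left(-398\right) 390 = \frac{398}{21} \cdot 390 = \frac{51740}{7}$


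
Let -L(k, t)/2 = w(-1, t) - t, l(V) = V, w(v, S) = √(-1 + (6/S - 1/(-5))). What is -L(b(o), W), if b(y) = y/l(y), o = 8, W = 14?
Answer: -28 + 2*I*√455/35 ≈ -28.0 + 1.2189*I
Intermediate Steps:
w(v, S) = √(-⅘ + 6/S) (w(v, S) = √(-1 + (6/S - 1*(-⅕))) = √(-1 + (6/S + ⅕)) = √(-1 + (⅕ + 6/S)) = √(-⅘ + 6/S))
b(y) = 1 (b(y) = y/y = 1)
L(k, t) = 2*t - 2*√(-20 + 150/t)/5 (L(k, t) = -2*(√(-20 + 150/t)/5 - t) = -2*(-t + √(-20 + 150/t)/5) = 2*t - 2*√(-20 + 150/t)/5)
-L(b(o), W) = -(2*14 - 2*√(-20 + 150/14)/5) = -(28 - 2*√(-20 + 150*(1/14))/5) = -(28 - 2*√(-20 + 75/7)/5) = -(28 - 2*I*√455/35) = -28 + 2*I*√455/35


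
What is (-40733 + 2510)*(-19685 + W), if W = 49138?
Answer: -1125782019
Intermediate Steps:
(-40733 + 2510)*(-19685 + W) = (-40733 + 2510)*(-19685 + 49138) = -38223*29453 = -1125782019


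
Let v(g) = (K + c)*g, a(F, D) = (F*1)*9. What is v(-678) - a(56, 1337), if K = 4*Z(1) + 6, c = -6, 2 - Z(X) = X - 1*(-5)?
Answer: 10344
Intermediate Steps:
Z(X) = -3 - X (Z(X) = 2 - (X - 1*(-5)) = 2 - (X + 5) = 2 - (5 + X) = 2 + (-5 - X) = -3 - X)
a(F, D) = 9*F (a(F, D) = F*9 = 9*F)
K = -10 (K = 4*(-3 - 1*1) + 6 = 4*(-3 - 1) + 6 = 4*(-4) + 6 = -16 + 6 = -10)
v(g) = -16*g (v(g) = (-10 - 6)*g = -16*g)
v(-678) - a(56, 1337) = -16*(-678) - 9*56 = 10848 - 1*504 = 10848 - 504 = 10344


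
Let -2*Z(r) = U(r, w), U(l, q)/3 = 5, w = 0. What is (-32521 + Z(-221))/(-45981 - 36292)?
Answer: 65057/164546 ≈ 0.39537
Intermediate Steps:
U(l, q) = 15 (U(l, q) = 3*5 = 15)
Z(r) = -15/2 (Z(r) = -½*15 = -15/2)
(-32521 + Z(-221))/(-45981 - 36292) = (-32521 - 15/2)/(-45981 - 36292) = -65057/2/(-82273) = -65057/2*(-1/82273) = 65057/164546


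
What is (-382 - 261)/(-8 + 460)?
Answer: -643/452 ≈ -1.4226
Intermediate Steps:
(-382 - 261)/(-8 + 460) = -643/452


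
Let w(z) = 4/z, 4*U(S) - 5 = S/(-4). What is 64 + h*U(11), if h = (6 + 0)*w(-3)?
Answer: 119/2 ≈ 59.500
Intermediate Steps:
U(S) = 5/4 - S/16 (U(S) = 5/4 + (S/(-4))/4 = 5/4 + (S*(-¼))/4 = 5/4 + (-S/4)/4 = 5/4 - S/16)
h = -8 (h = (6 + 0)*(4/(-3)) = 6*(4*(-⅓)) = 6*(-4/3) = -8)
64 + h*U(11) = 64 - 8*(5/4 - 1/16*11) = 64 - 8*(5/4 - 11/16) = 64 - 8*9/16 = 64 - 9/2 = 119/2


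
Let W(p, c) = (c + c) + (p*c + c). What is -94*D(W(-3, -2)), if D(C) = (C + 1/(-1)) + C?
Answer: 94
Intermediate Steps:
W(p, c) = 3*c + c*p (W(p, c) = 2*c + (c*p + c) = 2*c + (c + c*p) = 3*c + c*p)
D(C) = -1 + 2*C (D(C) = (C - 1) + C = (-1 + C) + C = -1 + 2*C)
-94*D(W(-3, -2)) = -94*(-1 + 2*(-2*(3 - 3))) = -94*(-1 + 2*(-2*0)) = -94*(-1 + 2*0) = -94*(-1 + 0) = -94*(-1) = 94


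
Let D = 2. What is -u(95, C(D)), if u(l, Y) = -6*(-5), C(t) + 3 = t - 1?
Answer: -30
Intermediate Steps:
C(t) = -4 + t (C(t) = -3 + (t - 1) = -3 + (-1 + t) = -4 + t)
u(l, Y) = 30
-u(95, C(D)) = -1*30 = -30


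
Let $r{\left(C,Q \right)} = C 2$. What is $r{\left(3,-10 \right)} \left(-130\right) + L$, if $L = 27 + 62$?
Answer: $-691$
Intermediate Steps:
$r{\left(C,Q \right)} = 2 C$
$L = 89$
$r{\left(3,-10 \right)} \left(-130\right) + L = 2 \cdot 3 \left(-130\right) + 89 = 6 \left(-130\right) + 89 = -780 + 89 = -691$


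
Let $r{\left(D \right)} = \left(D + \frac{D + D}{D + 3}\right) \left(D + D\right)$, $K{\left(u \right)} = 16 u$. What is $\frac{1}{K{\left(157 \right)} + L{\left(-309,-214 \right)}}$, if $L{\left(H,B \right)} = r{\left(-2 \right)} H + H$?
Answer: $- \frac{1}{5213} \approx -0.00019183$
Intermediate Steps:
$r{\left(D \right)} = 2 D \left(D + \frac{2 D}{3 + D}\right)$ ($r{\left(D \right)} = \left(D + \frac{2 D}{3 + D}\right) 2 D = 2 D \left(D + \frac{2 D}{3 + D}\right)$)
$L{\left(H,B \right)} = 25 H$ ($L{\left(H,B \right)} = \frac{2 \left(-2\right)^{2} \left(5 - 2\right)}{3 - 2} H + H = 2 \cdot 4 \cdot 1^{-1} \cdot 3 H + H = 2 \cdot 4 \cdot 1 \cdot 3 H + H = 24 H + H = 25 H$)
$\frac{1}{K{\left(157 \right)} + L{\left(-309,-214 \right)}} = \frac{1}{16 \cdot 157 + 25 \left(-309\right)} = \frac{1}{2512 - 7725} = \frac{1}{-5213} = - \frac{1}{5213}$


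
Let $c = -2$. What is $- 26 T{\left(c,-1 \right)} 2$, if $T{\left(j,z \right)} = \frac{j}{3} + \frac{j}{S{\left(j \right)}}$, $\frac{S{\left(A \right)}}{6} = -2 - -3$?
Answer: $52$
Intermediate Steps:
$S{\left(A \right)} = 6$ ($S{\left(A \right)} = 6 \left(-2 - -3\right) = 6 \left(-2 + 3\right) = 6 \cdot 1 = 6$)
$T{\left(j,z \right)} = \frac{j}{2}$ ($T{\left(j,z \right)} = \frac{j}{3} + \frac{j}{6} = \frac{j}{2}$)
$- 26 T{\left(c,-1 \right)} 2 = - 26 \cdot \frac{1}{2} \left(-2\right) 2 = \left(-26\right) \left(-1\right) 2 = 26 \cdot 2 = 52$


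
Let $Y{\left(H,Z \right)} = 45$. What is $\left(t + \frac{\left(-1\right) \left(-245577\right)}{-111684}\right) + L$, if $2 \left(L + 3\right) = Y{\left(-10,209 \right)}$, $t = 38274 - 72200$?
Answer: $- \frac{1262353041}{37228} \approx -33909.0$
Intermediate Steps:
$t = -33926$ ($t = 38274 - 72200 = -33926$)
$L = \frac{39}{2}$ ($L = -3 + \frac{1}{2} \cdot 45 = -3 + \frac{45}{2} = \frac{39}{2} \approx 19.5$)
$\left(t + \frac{\left(-1\right) \left(-245577\right)}{-111684}\right) + L = \left(-33926 + \frac{\left(-1\right) \left(-245577\right)}{-111684}\right) + \frac{39}{2} = \left(-33926 + 245577 \left(- \frac{1}{111684}\right)\right) + \frac{39}{2} = \left(-33926 - \frac{81859}{37228}\right) + \frac{39}{2} = - \frac{1263078987}{37228} + \frac{39}{2} = - \frac{1262353041}{37228}$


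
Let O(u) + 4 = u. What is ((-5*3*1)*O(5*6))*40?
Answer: -15600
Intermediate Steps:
O(u) = -4 + u
((-5*3*1)*O(5*6))*40 = ((-5*3*1)*(-4 + 5*6))*40 = ((-15*1)*(-4 + 30))*40 = -15*26*40 = -390*40 = -15600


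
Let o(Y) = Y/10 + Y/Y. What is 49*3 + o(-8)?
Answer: 736/5 ≈ 147.20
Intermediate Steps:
o(Y) = 1 + Y/10 (o(Y) = Y*(⅒) + 1 = Y/10 + 1 = 1 + Y/10)
49*3 + o(-8) = 49*3 + (1 + (⅒)*(-8)) = 147 + (1 - ⅘) = 147 + ⅕ = 736/5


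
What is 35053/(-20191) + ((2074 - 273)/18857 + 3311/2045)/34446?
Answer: -7760080045600703/4470038761262015 ≈ -1.7360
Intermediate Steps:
35053/(-20191) + ((2074 - 273)/18857 + 3311/2045)/34446 = 35053*(-1/20191) + (1801*(1/18857) + 3311*(1/2045))*(1/34446) = -35053/20191 + (1801/18857 + 3311/2045)*(1/34446) = -35053/20191 + (66118572/38562565)*(1/34446) = -35053/20191 + 11019762/221387685665 = -7760080045600703/4470038761262015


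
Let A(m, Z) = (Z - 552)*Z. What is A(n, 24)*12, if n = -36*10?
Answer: -152064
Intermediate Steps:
n = -360
A(m, Z) = Z*(-552 + Z) (A(m, Z) = (-552 + Z)*Z = Z*(-552 + Z))
A(n, 24)*12 = (24*(-552 + 24))*12 = (24*(-528))*12 = -12672*12 = -152064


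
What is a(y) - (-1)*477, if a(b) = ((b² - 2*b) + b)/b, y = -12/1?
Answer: 464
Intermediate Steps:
y = -12 (y = -12*1 = -12)
a(b) = (b² - b)/b
a(y) - (-1)*477 = (-1 - 12) - (-1)*477 = -13 - 1*(-477) = -13 + 477 = 464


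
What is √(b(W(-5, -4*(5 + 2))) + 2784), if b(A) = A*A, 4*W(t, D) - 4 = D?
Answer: 2*√705 ≈ 53.104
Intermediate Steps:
W(t, D) = 1 + D/4
b(A) = A²
√(b(W(-5, -4*(5 + 2))) + 2784) = √((1 + (-4*(5 + 2))/4)² + 2784) = √((1 + (-4*7)/4)² + 2784) = √((1 + (¼)*(-28))² + 2784) = √((1 - 7)² + 2784) = √((-6)² + 2784) = √(36 + 2784) = √2820 = 2*√705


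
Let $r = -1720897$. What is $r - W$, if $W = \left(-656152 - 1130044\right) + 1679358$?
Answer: $-1614059$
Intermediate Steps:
$W = -106838$ ($W = -1786196 + 1679358 = -106838$)
$r - W = -1720897 - -106838 = -1720897 + 106838 = -1614059$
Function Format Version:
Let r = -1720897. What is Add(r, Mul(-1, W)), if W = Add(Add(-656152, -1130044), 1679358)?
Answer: -1614059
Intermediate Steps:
W = -106838 (W = Add(-1786196, 1679358) = -106838)
Add(r, Mul(-1, W)) = Add(-1720897, Mul(-1, -106838)) = Add(-1720897, 106838) = -1614059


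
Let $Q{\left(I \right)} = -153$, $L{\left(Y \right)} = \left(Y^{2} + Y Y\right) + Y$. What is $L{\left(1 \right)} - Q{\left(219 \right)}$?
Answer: $156$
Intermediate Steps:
$L{\left(Y \right)} = Y + 2 Y^{2}$ ($L{\left(Y \right)} = \left(Y^{2} + Y^{2}\right) + Y = 2 Y^{2} + Y = Y + 2 Y^{2}$)
$L{\left(1 \right)} - Q{\left(219 \right)} = 1 \left(1 + 2 \cdot 1\right) - -153 = 1 \left(1 + 2\right) + 153 = 1 \cdot 3 + 153 = 3 + 153 = 156$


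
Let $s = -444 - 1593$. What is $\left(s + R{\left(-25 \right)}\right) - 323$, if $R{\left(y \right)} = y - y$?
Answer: $-2360$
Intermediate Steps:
$R{\left(y \right)} = 0$
$s = -2037$ ($s = -444 - 1593 = -2037$)
$\left(s + R{\left(-25 \right)}\right) - 323 = \left(-2037 + 0\right) - 323 = -2037 - 323 = -2360$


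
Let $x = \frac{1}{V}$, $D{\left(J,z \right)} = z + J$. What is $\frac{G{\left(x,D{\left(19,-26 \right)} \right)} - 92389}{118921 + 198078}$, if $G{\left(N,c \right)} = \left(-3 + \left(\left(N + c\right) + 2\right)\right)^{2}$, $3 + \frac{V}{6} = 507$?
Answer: $- \frac{844273027583}{2898821447424} \approx -0.29125$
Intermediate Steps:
$V = 3024$ ($V = -18 + 6 \cdot 507 = -18 + 3042 = 3024$)
$D{\left(J,z \right)} = J + z$
$x = \frac{1}{3024} \approx 0.00033069$
$G{\left(N,c \right)} = \left(-1 + N + c\right)^{2}$ ($G{\left(N,c \right)} = \left(-3 + \left(2 + N + c\right)\right)^{2} = \left(-1 + N + c\right)^{2}$)
$\frac{G{\left(x,D{\left(19,-26 \right)} \right)} - 92389}{118921 + 198078} = \frac{\left(-1 + \frac{1}{3024} + \left(19 - 26\right)\right)^{2} - 92389}{118921 + 198078} = \frac{\left(-1 + \frac{1}{3024} - 7\right)^{2} + \left(-198194 + 105805\right)}{316999} = \left(\left(- \frac{24191}{3024}\right)^{2} - 92389\right) \frac{1}{316999} = \left(\frac{585204481}{9144576} - 92389\right) \frac{1}{316999} = \left(- \frac{844273027583}{9144576}\right) \frac{1}{316999} = - \frac{844273027583}{2898821447424}$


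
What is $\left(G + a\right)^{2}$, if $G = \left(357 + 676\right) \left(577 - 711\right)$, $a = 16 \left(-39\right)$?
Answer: $19333790116$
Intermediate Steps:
$a = -624$
$G = -138422$ ($G = 1033 \left(-134\right) = -138422$)
$\left(G + a\right)^{2} = \left(-138422 - 624\right)^{2} = \left(-139046\right)^{2} = 19333790116$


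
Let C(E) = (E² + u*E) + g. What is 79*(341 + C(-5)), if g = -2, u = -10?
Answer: 32706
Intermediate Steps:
C(E) = -2 + E² - 10*E (C(E) = (E² - 10*E) - 2 = -2 + E² - 10*E)
79*(341 + C(-5)) = 79*(341 + (-2 + (-5)² - 10*(-5))) = 79*(341 + (-2 + 25 + 50)) = 79*(341 + 73) = 79*414 = 32706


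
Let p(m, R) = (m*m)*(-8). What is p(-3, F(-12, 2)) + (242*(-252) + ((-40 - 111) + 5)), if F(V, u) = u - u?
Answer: -61202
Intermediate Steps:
F(V, u) = 0
p(m, R) = -8*m² (p(m, R) = m²*(-8) = -8*m²)
p(-3, F(-12, 2)) + (242*(-252) + ((-40 - 111) + 5)) = -8*(-3)² + (242*(-252) + ((-40 - 111) + 5)) = -8*9 + (-60984 + (-151 + 5)) = -72 + (-60984 - 146) = -72 - 61130 = -61202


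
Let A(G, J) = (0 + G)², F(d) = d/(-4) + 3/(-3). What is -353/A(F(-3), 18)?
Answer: -5648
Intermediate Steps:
F(d) = -1 - d/4 (F(d) = d*(-¼) + 3*(-⅓) = -d/4 - 1 = -1 - d/4)
A(G, J) = G²
-353/A(F(-3), 18) = -353/(-1 - ¼*(-3))² = -353/(-1 + ¾)² = -353/((-¼)²) = -353/1/16 = -353*16 = -5648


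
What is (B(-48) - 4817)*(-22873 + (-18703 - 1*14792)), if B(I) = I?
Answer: 274230320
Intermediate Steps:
(B(-48) - 4817)*(-22873 + (-18703 - 1*14792)) = (-48 - 4817)*(-22873 + (-18703 - 1*14792)) = -4865*(-22873 + (-18703 - 14792)) = -4865*(-22873 - 33495) = -4865*(-56368) = 274230320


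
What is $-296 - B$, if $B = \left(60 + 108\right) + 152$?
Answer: $-616$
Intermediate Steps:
$B = 320$ ($B = 168 + 152 = 320$)
$-296 - B = -296 - 320 = -616$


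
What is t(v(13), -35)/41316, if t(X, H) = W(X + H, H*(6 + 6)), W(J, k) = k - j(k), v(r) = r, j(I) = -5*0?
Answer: -35/3443 ≈ -0.010166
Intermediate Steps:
j(I) = 0
W(J, k) = k (W(J, k) = k - 1*0 = k + 0 = k)
t(X, H) = 12*H (t(X, H) = H*(6 + 6) = H*12 = 12*H)
t(v(13), -35)/41316 = (12*(-35))/41316 = -420*1/41316 = -35/3443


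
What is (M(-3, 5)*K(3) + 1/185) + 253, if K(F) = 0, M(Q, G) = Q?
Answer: 46806/185 ≈ 253.01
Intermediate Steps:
(M(-3, 5)*K(3) + 1/185) + 253 = (-3*0 + 1/185) + 253 = (0 + 1/185) + 253 = 1/185 + 253 = 46806/185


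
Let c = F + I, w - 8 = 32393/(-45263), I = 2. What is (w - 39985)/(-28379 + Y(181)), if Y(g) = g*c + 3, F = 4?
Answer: 904755672/617613635 ≈ 1.4649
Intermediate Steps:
w = 329711/45263 (w = 8 + 32393/(-45263) = 8 + 32393*(-1/45263) = 8 - 32393/45263 = 329711/45263 ≈ 7.2843)
c = 6 (c = 4 + 2 = 6)
Y(g) = 3 + 6*g (Y(g) = g*6 + 3 = 6*g + 3 = 3 + 6*g)
(w - 39985)/(-28379 + Y(181)) = (329711/45263 - 39985)/(-28379 + (3 + 6*181)) = -1809511344/(45263*(-28379 + (3 + 1086))) = -1809511344/(45263*(-28379 + 1089)) = -1809511344/45263/(-27290) = -1809511344/45263*(-1/27290) = 904755672/617613635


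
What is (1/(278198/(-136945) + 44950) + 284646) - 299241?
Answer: -89838056324495/6155399552 ≈ -14595.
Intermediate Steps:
(1/(278198/(-136945) + 44950) + 284646) - 299241 = (1/(278198*(-1/136945) + 44950) + 284646) - 299241 = (1/(-278198/136945 + 44950) + 284646) - 299241 = (1/(6155399552/136945) + 284646) - 299241 = (136945/6155399552 + 284646) - 299241 = 1752109861015537/6155399552 - 299241 = -89838056324495/6155399552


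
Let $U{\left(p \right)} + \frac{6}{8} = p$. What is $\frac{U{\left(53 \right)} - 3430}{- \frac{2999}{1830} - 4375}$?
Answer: $\frac{12362565}{16018498} \approx 0.77177$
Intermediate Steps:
$U{\left(p \right)} = - \frac{3}{4} + p$
$\frac{U{\left(53 \right)} - 3430}{- \frac{2999}{1830} - 4375} = \frac{\left(- \frac{3}{4} + 53\right) - 3430}{- \frac{2999}{1830} - 4375} = \frac{\frac{209}{4} - 3430}{\left(-2999\right) \frac{1}{1830} - 4375} = - \frac{13511}{4 \left(- \frac{2999}{1830} - 4375\right)} = - \frac{13511}{4 \left(- \frac{8009249}{1830}\right)} = \left(- \frac{13511}{4}\right) \left(- \frac{1830}{8009249}\right) = \frac{12362565}{16018498}$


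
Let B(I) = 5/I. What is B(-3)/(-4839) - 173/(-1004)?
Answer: 2516461/14575068 ≈ 0.17266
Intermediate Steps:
B(-3)/(-4839) - 173/(-1004) = (5/(-3))/(-4839) - 173/(-1004) = (5*(-⅓))*(-1/4839) - 173*(-1/1004) = -5/3*(-1/4839) + 173/1004 = 5/14517 + 173/1004 = 2516461/14575068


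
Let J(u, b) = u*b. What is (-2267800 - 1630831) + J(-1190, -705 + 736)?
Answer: -3935521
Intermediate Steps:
J(u, b) = b*u
(-2267800 - 1630831) + J(-1190, -705 + 736) = (-2267800 - 1630831) + (-705 + 736)*(-1190) = -3898631 + 31*(-1190) = -3898631 - 36890 = -3935521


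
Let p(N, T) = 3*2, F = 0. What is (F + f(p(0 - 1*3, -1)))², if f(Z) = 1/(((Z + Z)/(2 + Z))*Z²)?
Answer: 1/2916 ≈ 0.00034294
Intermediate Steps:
p(N, T) = 6
f(Z) = (2 + Z)/(2*Z³) (f(Z) = 1/(((2*Z)/(2 + Z))*Z²) = 1/((2*Z/(2 + Z))*Z²) = 1/(2*Z³/(2 + Z)) = (2 + Z)/(2*Z³))
(F + f(p(0 - 1*3, -1)))² = (0 + (½)*(2 + 6)/6³)² = (0 + (½)*(1/216)*8)² = (0 + 1/54)² = (1/54)² = 1/2916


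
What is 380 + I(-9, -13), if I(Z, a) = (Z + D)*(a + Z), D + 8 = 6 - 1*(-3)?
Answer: 556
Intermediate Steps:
D = 1 (D = -8 + (6 - 1*(-3)) = -8 + (6 + 3) = -8 + 9 = 1)
I(Z, a) = (1 + Z)*(Z + a) (I(Z, a) = (Z + 1)*(a + Z) = (1 + Z)*(Z + a))
380 + I(-9, -13) = 380 + (-9 - 13 + (-9)**2 - 9*(-13)) = 380 + (-9 - 13 + 81 + 117) = 380 + 176 = 556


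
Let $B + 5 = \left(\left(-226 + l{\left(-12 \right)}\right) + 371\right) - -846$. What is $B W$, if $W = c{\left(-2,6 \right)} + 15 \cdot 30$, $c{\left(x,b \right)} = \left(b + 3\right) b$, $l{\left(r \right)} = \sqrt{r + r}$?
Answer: $496944 + 1008 i \sqrt{6} \approx 4.9694 \cdot 10^{5} + 2469.1 i$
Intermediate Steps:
$l{\left(r \right)} = \sqrt{2} \sqrt{r}$ ($l{\left(r \right)} = \sqrt{2 r} = \sqrt{2} \sqrt{r}$)
$c{\left(x,b \right)} = b \left(3 + b\right)$ ($c{\left(x,b \right)} = \left(3 + b\right) b = b \left(3 + b\right)$)
$W = 504$ ($W = 6 \left(3 + 6\right) + 15 \cdot 30 = 6 \cdot 9 + 450 = 54 + 450 = 504$)
$B = 986 + 2 i \sqrt{6}$ ($B = -5 + \left(\left(\left(-226 + \sqrt{2} \sqrt{-12}\right) + 371\right) - -846\right) = -5 + \left(\left(\left(-226 + \sqrt{2} \cdot 2 i \sqrt{3}\right) + 371\right) + 846\right) = -5 + \left(\left(\left(-226 + 2 i \sqrt{6}\right) + 371\right) + 846\right) = -5 + \left(\left(145 + 2 i \sqrt{6}\right) + 846\right) = -5 + \left(991 + 2 i \sqrt{6}\right) = 986 + 2 i \sqrt{6} \approx 986.0 + 4.899 i$)
$B W = \left(986 + 2 i \sqrt{6}\right) 504 = 496944 + 1008 i \sqrt{6}$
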